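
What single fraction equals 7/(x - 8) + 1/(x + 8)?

Common denominator (x - 8)(x + 8). Numerator: 7(x + 8) + 1(x - 8) = (7x + 56) + (x - 8) = 8x + 48
Result: (8x + 48)/[(x - 8)(x + 8)]


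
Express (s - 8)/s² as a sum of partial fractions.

(s - 8) = αs + β. At s = 0: β = 1·0 - 8 = -8. Coeff of s: α = 1
Result: 1/s - 8/s²


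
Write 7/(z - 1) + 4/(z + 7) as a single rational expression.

Common denominator (z - 1)(z + 7). Numerator: 7(z + 7) + 4(z - 1) = (7z + 49) + (4z - 4) = 11z + 45
Result: (11z + 45)/[(z - 1)(z + 7)]


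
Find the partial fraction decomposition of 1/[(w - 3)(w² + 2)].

Cover-up at w = 3: α = 1/(3² + 2) = 1/11. Then β = -α = -1/11, γ = -α·(0 + 3) = -3/11
Result: (1/11)/(w - 3) - ((1/11)w + 3/11)/(w² + 2)


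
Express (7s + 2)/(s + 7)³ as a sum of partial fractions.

(7s + 2) = P(s + 7)² + Q(s + 7) + R. At s = -7: R = 7·(-7) + 2 = -47. Coefficients: P = 0, Q = 7
Result: 7/(s + 7)² - 47/(s + 7)³


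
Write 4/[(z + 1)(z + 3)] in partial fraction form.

4/(z + 1)(z + 3) = α/(z + 1) + β/(z + 3). α = 4/(-1 + 3) = 2, β = 4/(-3 + 1) = -2
Result: 2/(z + 1) - 2/(z + 3)


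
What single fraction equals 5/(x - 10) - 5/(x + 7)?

Common denominator (x - 10)(x + 7). Numerator: 5(x + 7) - 5(x - 10) = (5x + 35) - (5x - 50) = 85
Result: (85)/[(x - 10)(x + 7)]


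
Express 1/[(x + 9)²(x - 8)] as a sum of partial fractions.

Cover-up at x=8: C = 1/(8 + 9)² = 1/289. Cover-up at x=-9: B = 1/(-9 - 8) = -1/17. Comparing x² coeff: A = -C = -1/289
Result: (-1/289)/(x + 9) - (1/17)/(x + 9)² + (1/289)/(x - 8)


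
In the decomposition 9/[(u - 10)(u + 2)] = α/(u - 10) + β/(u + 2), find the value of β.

Cover-up at u = -2: β = 9/(-2 - 10) = -9/12 = -3/4


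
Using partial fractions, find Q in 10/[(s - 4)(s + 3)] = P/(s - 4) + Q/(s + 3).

Cover-up at s = -3: Q = 10/(-3 - 4) = -10/7


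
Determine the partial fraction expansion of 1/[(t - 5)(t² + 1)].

Cover-up at t = 5: P = 1/(5² + 1) = 1/26. Then Q = -P = -1/26, R = -P·(0 + 5) = -5/26
Result: (1/26)/(t - 5) - ((1/26)t + 5/26)/(t² + 1)


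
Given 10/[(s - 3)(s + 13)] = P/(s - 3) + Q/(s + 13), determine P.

Cover-up at s = 3: P = 10/(3 + 13) = 10/16 = 5/8


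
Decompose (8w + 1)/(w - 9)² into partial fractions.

(8w + 1) = P(w - 9) + Q. At w = 9: Q = 8·9 + 1 = 73. Coeff of w: P = 8
Result: 8/(w - 9) + 73/(w - 9)²


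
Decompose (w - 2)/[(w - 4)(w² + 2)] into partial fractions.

At w=4: α = (1·4 - 2)/(4² + 2) = 1/9. β = -α = -1/9, γ = 1 - 4·α = 5/9
Result: (1/9)/(w - 4) - ((1/9)w - 5/9)/(w² + 2)


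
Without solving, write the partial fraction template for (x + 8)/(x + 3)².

Repeated linear factor: α/(x + 3) + β/(x + 3)²


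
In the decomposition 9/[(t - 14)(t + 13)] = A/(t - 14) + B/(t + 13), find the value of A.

Cover-up at t = 14: A = 9/(14 + 13) = 9/27 = 1/3


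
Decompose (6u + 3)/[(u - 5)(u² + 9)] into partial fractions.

At u=5: α = (6·5 + 3)/(5² + 9) = 33/34. β = -α = -33/34, γ = 6 - 5·α = 39/34
Result: (33/34)/(u - 5) - ((33/34)u - 39/34)/(u² + 9)


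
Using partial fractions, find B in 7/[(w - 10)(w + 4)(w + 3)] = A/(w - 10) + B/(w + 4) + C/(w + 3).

Cover-up at w = -4: B = 7/[(-4 - 10)(-4 + 3)] = 7/[(-14)(-1)] = 7/14 = 1/2


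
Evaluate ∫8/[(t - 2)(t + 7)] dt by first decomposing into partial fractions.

Decompose: 8/[(t - 2)(t + 7)] = (8/9)/(t - 2) - (8/9)/(t + 7). Integrate each term: (8/9) ln|(t - 2)| - (8/9) ln|(t + 7)| + C


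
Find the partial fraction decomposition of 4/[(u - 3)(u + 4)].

4/(u - 3)(u + 4) = P/(u - 3) + Q/(u + 4). P = 4/(3 + 4) = 4/7, Q = 4/(-4 - 3) = -4/7
Result: (4/7)/(u - 3) - (4/7)/(u + 4)


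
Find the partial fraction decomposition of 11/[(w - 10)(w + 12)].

11/(w - 10)(w + 12) = α/(w - 10) + β/(w + 12). α = 11/(10 + 12) = 1/2, β = 11/(-12 - 10) = -1/2
Result: (1/2)/(w - 10) - (1/2)/(w + 12)


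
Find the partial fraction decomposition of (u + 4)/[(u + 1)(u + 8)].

At u=-1: P = (1·(-1) + 4)/(-1 + 8) = 3/7. At u=-8: Q = (1·(-8) + 4)/(-8 + 1) = 4/7
Result: (3/7)/(u + 1) + (4/7)/(u + 8)


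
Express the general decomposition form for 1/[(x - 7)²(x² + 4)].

Repeated linear + quadratic: α/(x - 7) + β/(x - 7)² + (γx + δ)/(x² + 4)


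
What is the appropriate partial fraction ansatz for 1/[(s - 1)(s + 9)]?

Distinct linear factors: P/(s - 1) + Q/(s + 9)


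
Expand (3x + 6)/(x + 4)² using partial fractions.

(3x + 6) = A(x + 4) + B. At x = -4: B = 3·(-4) + 6 = -6. Coeff of x: A = 3
Result: 3/(x + 4) - 6/(x + 4)²


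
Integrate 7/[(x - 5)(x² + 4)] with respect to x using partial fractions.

Cover-up at x=5: A = 7/(5²+4) = 7/29. Coeff matching: B = -7/29, C = -35/29. Decomposition: (7/29)/(x - 5) - ((7/29)x + 35/29)/(x² + 4). Integrate: linear → ln, quadratic → (1/2)ln + arctan: (7/29) ln|(x - 5)| - (7/58) ln(x² + 4) - (35/58) arctan(x/2) + C


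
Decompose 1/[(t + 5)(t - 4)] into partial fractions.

1/(t + 5)(t - 4) = P/(t + 5) + Q/(t - 4). P = 1/(-5 - 4) = -1/9, Q = 1/(4 + 5) = 1/9
Result: (-1/9)/(t + 5) + (1/9)/(t - 4)


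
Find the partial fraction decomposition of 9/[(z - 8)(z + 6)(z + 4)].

Using cover-up method: A = 3/56, B = 9/28, C = -3/8
Result: (3/56)/(z - 8) + (9/28)/(z + 6) - (3/8)/(z + 4)


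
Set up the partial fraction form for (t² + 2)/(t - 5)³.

Repeated linear factor (power 3): P/(t - 5) + Q/(t - 5)² + R/(t - 5)³


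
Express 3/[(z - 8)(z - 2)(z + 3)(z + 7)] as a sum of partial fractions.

Using Heaviside cover-up: (1/330)/(z - 8) - (1/90)/(z - 2) + (3/220)/(z + 3) - (1/180)/(z + 7)


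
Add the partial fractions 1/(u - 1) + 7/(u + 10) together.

Common denominator (u - 1)(u + 10). Numerator: 1(u + 10) + 7(u - 1) = (u + 10) + (7u - 7) = 8u + 3
Result: (8u + 3)/[(u - 1)(u + 10)]


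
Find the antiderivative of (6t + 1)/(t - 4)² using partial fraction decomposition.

Decompose: P = 6, Q = 6·4 + 1 = 25, so (6t + 1)/(t - 4)² = 6/(t - 4) + 25/(t - 4)². Integrate: ∫ P/(t - 4) dt = 6 ln|(t - 4)|; ∫ Q/(t - 4)² dt = -25/(t - 4). Sum: 6 ln|(t - 4)| - 25/(t - 4) + C


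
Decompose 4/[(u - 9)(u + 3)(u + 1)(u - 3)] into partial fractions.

Using Heaviside cover-up: (1/180)/(u - 9) - (1/36)/(u + 3) + (1/20)/(u + 1) - (1/36)/(u - 3)


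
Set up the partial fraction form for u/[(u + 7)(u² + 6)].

Linear + irreducible quadratic: A/(u + 7) + (Bu + C)/(u² + 6)


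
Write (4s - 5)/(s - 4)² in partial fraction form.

(4s - 5) = A(s - 4) + B. At s = 4: B = 4·4 - 5 = 11. Coeff of s: A = 4
Result: 4/(s - 4) + 11/(s - 4)²


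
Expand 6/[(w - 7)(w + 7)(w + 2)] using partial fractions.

Using cover-up method: α = 1/21, β = 3/35, γ = -2/15
Result: (1/21)/(w - 7) + (3/35)/(w + 7) - (2/15)/(w + 2)


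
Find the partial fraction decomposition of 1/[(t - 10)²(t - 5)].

Cover-up at t=5: C = 1/(5 - 10)² = 1/25. Cover-up at t=10: B = 1/(10 - 5) = 1/5. Comparing t² coeff: A = -C = -1/25
Result: (-1/25)/(t - 10) + (1/5)/(t - 10)² + (1/25)/(t - 5)


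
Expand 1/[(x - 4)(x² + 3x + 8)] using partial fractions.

Cover-up at x = 4: α = 1/(4² + 3·4 + 8) = 1/36. Then β = -α = -1/36, γ = -α·(3 + 4) = -7/36
Result: (1/36)/(x - 4) - ((1/36)x + 7/36)/(x² + 3x + 8)


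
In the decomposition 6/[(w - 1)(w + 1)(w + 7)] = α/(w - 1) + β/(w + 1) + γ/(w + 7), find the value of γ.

Cover-up at w = -7: γ = 6/[(-7 - 1)(-7 + 1)] = 6/[(-8)(-6)] = 6/48 = 1/8


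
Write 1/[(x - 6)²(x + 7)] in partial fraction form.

Cover-up at x=-7: C = 1/(-7 - 6)² = 1/169. Cover-up at x=6: B = 1/(6 + 7) = 1/13. Comparing x² coeff: A = -C = -1/169
Result: (-1/169)/(x - 6) + (1/13)/(x - 6)² + (1/169)/(x + 7)


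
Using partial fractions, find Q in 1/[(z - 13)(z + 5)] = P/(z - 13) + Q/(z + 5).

Cover-up at z = -5: Q = 1/(-5 - 13) = -1/18


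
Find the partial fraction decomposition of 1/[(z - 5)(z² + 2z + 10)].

Cover-up at z = 5: α = 1/(5² + 2·5 + 10) = 1/45. Then β = -α = -1/45, γ = -α·(2 + 5) = -7/45
Result: (1/45)/(z - 5) - ((1/45)z + 7/45)/(z² + 2z + 10)


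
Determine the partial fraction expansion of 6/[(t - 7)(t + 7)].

6/(t - 7)(t + 7) = P/(t - 7) + Q/(t + 7). P = 6/(7 + 7) = 3/7, Q = 6/(-7 - 7) = -3/7
Result: (3/7)/(t - 7) - (3/7)/(t + 7)


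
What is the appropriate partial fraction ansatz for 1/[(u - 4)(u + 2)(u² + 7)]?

Two linear + quadratic: α/(u - 4) + β/(u + 2) + (γu + δ)/(u² + 7)


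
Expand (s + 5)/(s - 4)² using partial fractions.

(s + 5) = α(s - 4) + β. At s = 4: β = 1·4 + 5 = 9. Coeff of s: α = 1
Result: 1/(s - 4) + 9/(s - 4)²


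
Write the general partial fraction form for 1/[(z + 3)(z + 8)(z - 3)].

Three distinct linear factors: A/(z + 3) + B/(z + 8) + C/(z - 3)


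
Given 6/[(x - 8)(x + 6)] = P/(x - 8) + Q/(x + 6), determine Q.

Cover-up at x = -6: Q = 6/(-6 - 8) = -6/14 = -3/7


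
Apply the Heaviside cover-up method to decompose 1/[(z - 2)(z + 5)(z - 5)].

Cover (z - 2), z=2: P = 1/[(2 + 5)(2 - 5)] = -1/21. Cover (z + 5), z=-5: Q = 1/[(-5 - 2)(-5 - 5)] = 1/70. Cover (z - 5), z=5: R = 1/[(5 - 2)(5 + 5)] = 1/30.
Result: (-1/21)/(z - 2) + (1/70)/(z + 5) + (1/30)/(z - 5)


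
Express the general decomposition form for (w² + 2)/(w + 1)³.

Repeated linear factor (power 3): P/(w + 1) + Q/(w + 1)² + R/(w + 1)³


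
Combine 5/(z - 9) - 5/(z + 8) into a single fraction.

Common denominator (z - 9)(z + 8). Numerator: 5(z + 8) - 5(z - 9) = (5z + 40) - (5z - 45) = 85
Result: (85)/[(z - 9)(z + 8)]


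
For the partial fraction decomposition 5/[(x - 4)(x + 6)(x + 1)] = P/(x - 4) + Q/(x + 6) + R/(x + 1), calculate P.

Cover-up at x = 4: P = 5/[(4 + 6)(4 + 1)] = 5/[(10)(5)] = 5/50 = 1/10


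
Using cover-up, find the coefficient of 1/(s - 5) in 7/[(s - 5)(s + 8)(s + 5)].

Cover (s - 5), set s=5: 7/[(5 + 8)(5 + 5)] = 7/130


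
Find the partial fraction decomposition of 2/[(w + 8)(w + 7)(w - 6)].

Using cover-up method: A = 1/7, B = -2/13, C = 1/91
Result: (1/7)/(w + 8) - (2/13)/(w + 7) + (1/91)/(w - 6)


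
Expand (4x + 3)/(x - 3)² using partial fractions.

(4x + 3) = A(x - 3) + B. At x = 3: B = 4·3 + 3 = 15. Coeff of x: A = 4
Result: 4/(x - 3) + 15/(x - 3)²


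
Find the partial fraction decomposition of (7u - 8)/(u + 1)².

(7u - 8) = α(u + 1) + β. At u = -1: β = 7·(-1) - 8 = -15. Coeff of u: α = 7
Result: 7/(u + 1) - 15/(u + 1)²


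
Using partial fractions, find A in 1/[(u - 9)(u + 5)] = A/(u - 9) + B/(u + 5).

Cover-up at u = 9: A = 1/(9 + 5) = 1/14


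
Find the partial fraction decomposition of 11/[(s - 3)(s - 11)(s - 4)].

Using cover-up method: A = 11/8, B = 11/56, C = -11/7
Result: (11/8)/(s - 3) + (11/56)/(s - 11) - (11/7)/(s - 4)


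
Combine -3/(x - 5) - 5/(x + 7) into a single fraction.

Common denominator (x - 5)(x + 7). Numerator: -3(x + 7) - 5(x - 5) = (-3x - 21) - (5x - 25) = -8x + 4
Result: (-8x + 4)/[(x - 5)(x + 7)]


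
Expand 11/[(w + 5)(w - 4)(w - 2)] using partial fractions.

Using cover-up method: α = 11/63, β = 11/18, γ = -11/14
Result: (11/63)/(w + 5) + (11/18)/(w - 4) - (11/14)/(w - 2)


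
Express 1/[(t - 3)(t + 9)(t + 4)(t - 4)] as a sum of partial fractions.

Using Heaviside cover-up: (-1/84)/(t - 3) - (1/780)/(t + 9) + (1/280)/(t + 4) + (1/104)/(t - 4)


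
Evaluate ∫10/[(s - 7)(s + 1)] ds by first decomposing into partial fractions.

Decompose: 10/[(s - 7)(s + 1)] = (5/4)/(s - 7) - (5/4)/(s + 1). Integrate each term: (5/4) ln|(s - 7)| - (5/4) ln|(s + 1)| + C


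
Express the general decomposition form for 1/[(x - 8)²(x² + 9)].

Repeated linear + quadratic: α/(x - 8) + β/(x - 8)² + (γx + δ)/(x² + 9)


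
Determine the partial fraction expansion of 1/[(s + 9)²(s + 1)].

Cover-up at s=-1: R = 1/(-1 + 9)² = 1/64. Cover-up at s=-9: Q = 1/(-9 + 1) = -1/8. Comparing s² coeff: P = -R = -1/64
Result: (-1/64)/(s + 9) - (1/8)/(s + 9)² + (1/64)/(s + 1)


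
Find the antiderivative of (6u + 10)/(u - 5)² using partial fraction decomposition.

Decompose: A = 6, B = 6·5 + 10 = 40, so (6u + 10)/(u - 5)² = 6/(u - 5) + 40/(u - 5)². Integrate: ∫ A/(u - 5) du = 6 ln|(u - 5)|; ∫ B/(u - 5)² du = -40/(u - 5). Sum: 6 ln|(u - 5)| - 40/(u - 5) + C


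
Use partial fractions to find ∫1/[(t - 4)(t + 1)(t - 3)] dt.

Cover-up: A = 1/5, B = 1/20, C = -1/4. Decomposition: (1/5)/(t - 4) + (1/20)/(t + 1) - (1/4)/(t - 3). Integrate each term: (1/5) ln|(t - 4)| + (1/20) ln|(t + 1)| - (1/4) ln|(t - 3)| + C


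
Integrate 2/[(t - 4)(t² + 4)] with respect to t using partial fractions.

Cover-up at t=4: α = 2/(4²+4) = 1/10. Coeff matching: β = -1/10, γ = -2/5. Decomposition: (1/10)/(t - 4) - ((1/10)t + 2/5)/(t² + 4). Integrate: linear → ln, quadratic → (1/2)ln + arctan: (1/10) ln|(t - 4)| - (1/20) ln(t² + 4) - (1/5) arctan(t/2) + C


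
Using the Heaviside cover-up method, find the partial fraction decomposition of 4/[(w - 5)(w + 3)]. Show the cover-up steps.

Cover (w - 5): set w=5, get α = 4/(5 + 3) = 1/2. Cover (w + 3): set w=-3, get β = 4/(-3 - 5) = -1/2.
Result: (1/2)/(w - 5) - (1/2)/(w + 3)


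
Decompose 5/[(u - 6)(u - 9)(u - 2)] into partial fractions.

Using cover-up method: P = -5/12, Q = 5/21, R = 5/28
Result: (-5/12)/(u - 6) + (5/21)/(u - 9) + (5/28)/(u - 2)


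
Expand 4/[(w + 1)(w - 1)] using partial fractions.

4/(w + 1)(w - 1) = P/(w + 1) + Q/(w - 1). P = 4/(-1 - 1) = -2, Q = 4/(1 + 1) = 2
Result: -2/(w + 1) + 2/(w - 1)


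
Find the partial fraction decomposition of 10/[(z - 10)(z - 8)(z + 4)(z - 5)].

Using Heaviside cover-up: (1/14)/(z - 10) - (5/36)/(z - 8) - (5/756)/(z + 4) + (2/27)/(z - 5)


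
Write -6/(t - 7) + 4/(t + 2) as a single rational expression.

Common denominator (t - 7)(t + 2). Numerator: -6(t + 2) + 4(t - 7) = (-6t - 12) + (4t - 28) = -2t - 40
Result: (-2t - 40)/[(t - 7)(t + 2)]


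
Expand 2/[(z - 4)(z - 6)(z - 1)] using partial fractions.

Using cover-up method: A = -1/3, B = 1/5, C = 2/15
Result: (-1/3)/(z - 4) + (1/5)/(z - 6) + (2/15)/(z - 1)


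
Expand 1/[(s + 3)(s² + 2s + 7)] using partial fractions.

Cover-up at s = -3: A = 1/((-3)² + 2·(-3) + 7) = 1/10. Then B = -A = -1/10, C = -A·(2 - 3) = 1/10
Result: (1/10)/(s + 3) - ((1/10)s - 1/10)/(s² + 2s + 7)


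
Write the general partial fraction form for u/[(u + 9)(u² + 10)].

Linear + irreducible quadratic: α/(u + 9) + (βu + γ)/(u² + 10)


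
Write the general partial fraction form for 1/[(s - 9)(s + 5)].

Distinct linear factors: A/(s - 9) + B/(s + 5)


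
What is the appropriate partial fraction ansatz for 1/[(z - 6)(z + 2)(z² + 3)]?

Two linear + quadratic: P/(z - 6) + Q/(z + 2) + (Rz + S)/(z² + 3)


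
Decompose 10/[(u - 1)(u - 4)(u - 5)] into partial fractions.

Using cover-up method: A = 5/6, B = -10/3, C = 5/2
Result: (5/6)/(u - 1) - (10/3)/(u - 4) + (5/2)/(u - 5)


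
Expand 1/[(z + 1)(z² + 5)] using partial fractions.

Cover-up at z = -1: α = 1/((-1)² + 5) = 1/6. Then β = -α = -1/6, γ = -α·(0 - 1) = 1/6
Result: (1/6)/(z + 1) - ((1/6)z - 1/6)/(z² + 5)


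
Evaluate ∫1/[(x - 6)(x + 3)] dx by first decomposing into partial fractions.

Decompose: 1/[(x - 6)(x + 3)] = (1/9)/(x - 6) - (1/9)/(x + 3). Integrate each term: (1/9) ln|(x - 6)| - (1/9) ln|(x + 3)| + C


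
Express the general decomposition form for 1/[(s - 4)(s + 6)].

Distinct linear factors: α/(s - 4) + β/(s + 6)


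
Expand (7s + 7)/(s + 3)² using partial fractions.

(7s + 7) = α(s + 3) + β. At s = -3: β = 7·(-3) + 7 = -14. Coeff of s: α = 7
Result: 7/(s + 3) - 14/(s + 3)²


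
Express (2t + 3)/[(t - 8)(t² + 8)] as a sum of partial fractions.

At t=8: α = (2·8 + 3)/(8² + 8) = 19/72. β = -α = -19/72, γ = 2 - 8·α = -1/9
Result: (19/72)/(t - 8) - ((19/72)t + 1/9)/(t² + 8)


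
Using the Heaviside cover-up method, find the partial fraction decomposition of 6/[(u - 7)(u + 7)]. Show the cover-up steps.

Cover (u - 7): set u=7, get P = 6/(7 + 7) = 3/7. Cover (u + 7): set u=-7, get Q = 6/(-7 - 7) = -3/7.
Result: (3/7)/(u - 7) - (3/7)/(u + 7)


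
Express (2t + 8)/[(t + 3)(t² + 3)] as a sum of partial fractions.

At t=-3: P = (2·(-3) + 8)/((-3)² + 3) = 1/6. Q = -P = -1/6, R = 2 - (-3)·P = 5/2
Result: (1/6)/(t + 3) - ((1/6)t - 5/2)/(t² + 3)


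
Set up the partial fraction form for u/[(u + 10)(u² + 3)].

Linear + irreducible quadratic: A/(u + 10) + (Bu + C)/(u² + 3)


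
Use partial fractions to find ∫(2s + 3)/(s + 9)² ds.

Decompose: A = 2, B = 2·(-9) + 3 = -15, so (2s + 3)/(s + 9)² = 2/(s + 9) - 15/(s + 9)². Integrate: ∫ A/(s + 9) ds = 2 ln|(s + 9)|; ∫ B/(s + 9)² ds = 15/(s + 9). Sum: 2 ln|(s + 9)| + 15/(s + 9) + C


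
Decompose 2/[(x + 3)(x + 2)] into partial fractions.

2/(x + 3)(x + 2) = α/(x + 3) + β/(x + 2). α = 2/(-3 + 2) = -2, β = 2/(-2 + 3) = 2
Result: -2/(x + 3) + 2/(x + 2)


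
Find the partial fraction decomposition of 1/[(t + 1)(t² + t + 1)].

Cover-up at t = -1: P = 1/((-1)² + 1·(-1) + 1) = 1. Then Q = -P = -1, R = -P·(1 - 1) = 0
Result: 1/(t + 1) - (t)/(t² + t + 1)


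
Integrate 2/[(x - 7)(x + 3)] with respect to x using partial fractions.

Decompose: 2/[(x - 7)(x + 3)] = (1/5)/(x - 7) - (1/5)/(x + 3). Integrate each term: (1/5) ln|(x - 7)| - (1/5) ln|(x + 3)| + C


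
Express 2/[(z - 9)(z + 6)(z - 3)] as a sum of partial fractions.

Using cover-up method: α = 1/45, β = 2/135, γ = -1/27
Result: (1/45)/(z - 9) + (2/135)/(z + 6) - (1/27)/(z - 3)


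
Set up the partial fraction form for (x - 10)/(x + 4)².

Repeated linear factor: α/(x + 4) + β/(x + 4)²


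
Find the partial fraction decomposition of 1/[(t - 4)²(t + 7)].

Cover-up at t=-7: C = 1/(-7 - 4)² = 1/121. Cover-up at t=4: B = 1/(4 + 7) = 1/11. Comparing t² coeff: A = -C = -1/121
Result: (-1/121)/(t - 4) + (1/11)/(t - 4)² + (1/121)/(t + 7)


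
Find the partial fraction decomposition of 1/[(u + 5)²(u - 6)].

Cover-up at u=6: γ = 1/(6 + 5)² = 1/121. Cover-up at u=-5: β = 1/(-5 - 6) = -1/11. Comparing u² coeff: α = -γ = -1/121
Result: (-1/121)/(u + 5) - (1/11)/(u + 5)² + (1/121)/(u - 6)


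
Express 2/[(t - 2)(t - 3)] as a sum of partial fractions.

2/(t - 2)(t - 3) = α/(t - 2) + β/(t - 3). α = 2/(2 - 3) = -2, β = 2/(3 - 2) = 2
Result: -2/(t - 2) + 2/(t - 3)


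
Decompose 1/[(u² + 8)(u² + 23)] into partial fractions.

Coefficient matching gives α = γ = 0, β = 1/(23-8) = 1/15, δ = -β = -1/15
Result: (1/15)/(u² + 8) - (1/15)/(u² + 23)


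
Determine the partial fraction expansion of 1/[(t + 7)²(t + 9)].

Cover-up at t=-9: γ = 1/(-9 + 7)² = 1/4. Cover-up at t=-7: β = 1/(-7 + 9) = 1/2. Comparing t² coeff: α = -γ = -1/4
Result: (-1/4)/(t + 7) + (1/2)/(t + 7)² + (1/4)/(t + 9)


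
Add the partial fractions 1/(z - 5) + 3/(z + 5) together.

Common denominator (z - 5)(z + 5). Numerator: 1(z + 5) + 3(z - 5) = (z + 5) + (3z - 15) = 4z - 10
Result: (4z - 10)/[(z - 5)(z + 5)]


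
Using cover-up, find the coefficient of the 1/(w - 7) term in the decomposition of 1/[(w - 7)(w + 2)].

Cover (w - 7), set w=7: 1/((w + 2) at w=7) = 1/(9) = 1/9


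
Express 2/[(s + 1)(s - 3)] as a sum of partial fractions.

2/(s + 1)(s - 3) = α/(s + 1) + β/(s - 3). α = 2/(-1 - 3) = -1/2, β = 2/(3 + 1) = 1/2
Result: (-1/2)/(s + 1) + (1/2)/(s - 3)


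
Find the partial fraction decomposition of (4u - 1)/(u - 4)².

(4u - 1) = P(u - 4) + Q. At u = 4: Q = 4·4 - 1 = 15. Coeff of u: P = 4
Result: 4/(u - 4) + 15/(u - 4)²


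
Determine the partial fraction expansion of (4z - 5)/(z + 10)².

(4z - 5) = P(z + 10) + Q. At z = -10: Q = 4·(-10) - 5 = -45. Coeff of z: P = 4
Result: 4/(z + 10) - 45/(z + 10)²


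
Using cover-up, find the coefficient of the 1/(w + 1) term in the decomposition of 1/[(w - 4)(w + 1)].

Cover (w + 1), set w=-1: 1/((w - 4) at w=-1) = 1/(-5) = -1/5


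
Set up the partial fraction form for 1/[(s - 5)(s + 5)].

Distinct linear factors: A/(s - 5) + B/(s + 5)


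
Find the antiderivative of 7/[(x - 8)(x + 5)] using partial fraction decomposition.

Decompose: 7/[(x - 8)(x + 5)] = (7/13)/(x - 8) - (7/13)/(x + 5). Integrate each term: (7/13) ln|(x - 8)| - (7/13) ln|(x + 5)| + C


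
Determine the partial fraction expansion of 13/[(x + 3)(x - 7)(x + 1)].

Using cover-up method: P = 13/20, Q = 13/80, R = -13/16
Result: (13/20)/(x + 3) + (13/80)/(x - 7) - (13/16)/(x + 1)


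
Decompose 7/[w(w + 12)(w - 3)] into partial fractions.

Using cover-up method: α = -7/36, β = 7/180, γ = 7/45
Result: (-7/36)/w + (7/180)/(w + 12) + (7/45)/(w - 3)


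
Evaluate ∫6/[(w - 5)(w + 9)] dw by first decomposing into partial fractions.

Decompose: 6/[(w - 5)(w + 9)] = (3/7)/(w - 5) - (3/7)/(w + 9). Integrate each term: (3/7) ln|(w - 5)| - (3/7) ln|(w + 9)| + C


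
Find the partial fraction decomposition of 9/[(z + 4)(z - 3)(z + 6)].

Using cover-up method: α = -9/14, β = 1/7, γ = 1/2
Result: (-9/14)/(z + 4) + (1/7)/(z - 3) + (1/2)/(z + 6)


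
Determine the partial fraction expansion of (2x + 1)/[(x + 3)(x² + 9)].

At x=-3: A = (2·(-3) + 1)/((-3)² + 9) = -5/18. B = -A = 5/18, C = 2 - (-3)·A = 7/6
Result: (-5/18)/(x + 3) + ((5/18)x + 7/6)/(x² + 9)


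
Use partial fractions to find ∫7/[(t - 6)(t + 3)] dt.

Decompose: 7/[(t - 6)(t + 3)] = (7/9)/(t - 6) - (7/9)/(t + 3). Integrate each term: (7/9) ln|(t - 6)| - (7/9) ln|(t + 3)| + C


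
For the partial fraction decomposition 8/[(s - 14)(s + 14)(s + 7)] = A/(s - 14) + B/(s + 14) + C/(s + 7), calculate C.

Cover-up at s = -7: C = 8/[(-7 - 14)(-7 + 14)] = 8/[(-21)(7)] = -8/147


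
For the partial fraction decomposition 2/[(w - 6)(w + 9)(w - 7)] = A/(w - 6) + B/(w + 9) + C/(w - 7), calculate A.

Cover-up at w = 6: A = 2/[(6 + 9)(6 - 7)] = 2/[(15)(-1)] = -2/15


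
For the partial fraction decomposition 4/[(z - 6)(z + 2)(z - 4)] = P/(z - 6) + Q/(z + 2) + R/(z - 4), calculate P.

Cover-up at z = 6: P = 4/[(6 + 2)(6 - 4)] = 4/[(8)(2)] = 4/16 = 1/4


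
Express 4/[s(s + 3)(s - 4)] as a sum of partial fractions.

Using cover-up method: α = -1/3, β = 4/21, γ = 1/7
Result: (-1/3)/s + (4/21)/(s + 3) + (1/7)/(s - 4)


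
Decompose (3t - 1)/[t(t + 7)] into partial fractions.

At t=0: α = (3·0 - 1)/(0 + 7) = -1/7. At t=-7: β = (3·(-7) - 1)/(-7 - 0) = 22/7
Result: (-1/7)/t + (22/7)/(t + 7)


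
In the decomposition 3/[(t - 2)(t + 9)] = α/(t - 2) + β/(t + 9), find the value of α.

Cover-up at t = 2: α = 3/(2 + 9) = 3/11


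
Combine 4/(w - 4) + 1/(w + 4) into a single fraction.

Common denominator (w - 4)(w + 4). Numerator: 4(w + 4) + 1(w - 4) = (4w + 16) + (w - 4) = 5w + 12
Result: (5w + 12)/[(w - 4)(w + 4)]


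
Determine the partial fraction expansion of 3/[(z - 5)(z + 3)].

3/(z - 5)(z + 3) = α/(z - 5) + β/(z + 3). α = 3/(5 + 3) = 3/8, β = 3/(-3 - 5) = -3/8
Result: (3/8)/(z - 5) - (3/8)/(z + 3)


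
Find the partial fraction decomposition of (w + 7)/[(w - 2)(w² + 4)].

At w=2: A = (1·2 + 7)/(2² + 4) = 9/8. B = -A = -9/8, C = 1 - 2·A = -5/4
Result: (9/8)/(w - 2) - ((9/8)w + 5/4)/(w² + 4)


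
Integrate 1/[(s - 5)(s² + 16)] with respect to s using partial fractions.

Cover-up at s=5: P = 1/(5²+16) = 1/41. Coeff matching: Q = -1/41, R = -5/41. Decomposition: (1/41)/(s - 5) - ((1/41)s + 5/41)/(s² + 16). Integrate: linear → ln, quadratic → (1/2)ln + arctan: (1/41) ln|(s - 5)| - (1/82) ln(s² + 16) - (5/164) arctan(s/4) + C


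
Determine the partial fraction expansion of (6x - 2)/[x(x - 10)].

At x=0: α = (6·0 - 2)/(0 - 10) = 1/5. At x=10: β = (6·10 - 2)/(10 - 0) = 29/5
Result: (1/5)/x + (29/5)/(x - 10)


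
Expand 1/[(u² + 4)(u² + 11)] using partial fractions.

Coefficient matching gives A = C = 0, B = 1/(11-4) = 1/7, D = -B = -1/7
Result: (1/7)/(u² + 4) - (1/7)/(u² + 11)


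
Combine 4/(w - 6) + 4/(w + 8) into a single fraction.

Common denominator (w - 6)(w + 8). Numerator: 4(w + 8) + 4(w - 6) = (4w + 32) + (4w - 24) = 8w + 8
Result: (8w + 8)/[(w - 6)(w + 8)]


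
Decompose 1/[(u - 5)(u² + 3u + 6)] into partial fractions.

Cover-up at u = 5: A = 1/(5² + 3·5 + 6) = 1/46. Then B = -A = -1/46, C = -A·(3 + 5) = -4/23
Result: (1/46)/(u - 5) - ((1/46)u + 4/23)/(u² + 3u + 6)


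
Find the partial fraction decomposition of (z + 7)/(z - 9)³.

(z + 7) = P(z - 9)² + Q(z - 9) + R. At z = 9: R = 1·9 + 7 = 16. Coefficients: P = 0, Q = 1
Result: 1/(z - 9)² + 16/(z - 9)³


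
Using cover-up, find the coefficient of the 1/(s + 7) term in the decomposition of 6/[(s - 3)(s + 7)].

Cover (s + 7), set s=-7: 6/((s - 3) at s=-7) = 6/(-10) = -3/5


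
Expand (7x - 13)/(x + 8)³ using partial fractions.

(7x - 13) = α(x + 8)² + β(x + 8) + γ. At x = -8: γ = 7·(-8) - 13 = -69. Coefficients: α = 0, β = 7
Result: 7/(x + 8)² - 69/(x + 8)³


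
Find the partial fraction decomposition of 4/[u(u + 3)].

4/u(u + 3) = P/u + Q/(u + 3). P = 4/(0 + 3) = 4/3, Q = 4/(-3 - 0) = -4/3
Result: (4/3)/u - (4/3)/(u + 3)


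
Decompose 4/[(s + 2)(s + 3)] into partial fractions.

4/(s + 2)(s + 3) = A/(s + 2) + B/(s + 3). A = 4/(-2 + 3) = 4, B = 4/(-3 + 2) = -4
Result: 4/(s + 2) - 4/(s + 3)


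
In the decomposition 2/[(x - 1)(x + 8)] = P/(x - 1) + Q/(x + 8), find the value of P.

Cover-up at x = 1: P = 2/(1 + 8) = 2/9


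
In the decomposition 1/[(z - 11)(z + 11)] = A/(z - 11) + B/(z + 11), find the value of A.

Cover-up at z = 11: A = 1/(11 + 11) = 1/22


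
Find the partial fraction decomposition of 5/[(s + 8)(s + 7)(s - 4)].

Using cover-up method: A = 5/12, B = -5/11, C = 5/132
Result: (5/12)/(s + 8) - (5/11)/(s + 7) + (5/132)/(s - 4)


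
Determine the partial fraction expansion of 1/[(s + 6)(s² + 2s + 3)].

Cover-up at s = -6: P = 1/((-6)² + 2·(-6) + 3) = 1/27. Then Q = -P = -1/27, R = -P·(2 - 6) = 4/27
Result: (1/27)/(s + 6) - ((1/27)s - 4/27)/(s² + 2s + 3)


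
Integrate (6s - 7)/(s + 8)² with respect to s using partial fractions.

Decompose: A = 6, B = 6·(-8) - 7 = -55, so (6s - 7)/(s + 8)² = 6/(s + 8) - 55/(s + 8)². Integrate: ∫ A/(s + 8) ds = 6 ln|(s + 8)|; ∫ B/(s + 8)² ds = 55/(s + 8). Sum: 6 ln|(s + 8)| + 55/(s + 8) + C


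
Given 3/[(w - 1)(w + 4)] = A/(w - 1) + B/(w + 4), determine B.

Cover-up at w = -4: B = 3/(-4 - 1) = -3/5


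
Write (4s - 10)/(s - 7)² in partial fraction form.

(4s - 10) = A(s - 7) + B. At s = 7: B = 4·7 - 10 = 18. Coeff of s: A = 4
Result: 4/(s - 7) + 18/(s - 7)²


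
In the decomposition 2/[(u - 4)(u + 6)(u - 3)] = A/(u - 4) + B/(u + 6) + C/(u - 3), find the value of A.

Cover-up at u = 4: A = 2/[(4 + 6)(4 - 3)] = 2/[(10)(1)] = 2/10 = 1/5


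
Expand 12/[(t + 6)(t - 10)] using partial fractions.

12/(t + 6)(t - 10) = P/(t + 6) + Q/(t - 10). P = 12/(-6 - 10) = -3/4, Q = 12/(10 + 6) = 3/4
Result: (-3/4)/(t + 6) + (3/4)/(t - 10)


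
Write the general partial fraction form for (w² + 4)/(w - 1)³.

Repeated linear factor (power 3): A/(w - 1) + B/(w - 1)² + C/(w - 1)³


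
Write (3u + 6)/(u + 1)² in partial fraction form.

(3u + 6) = P(u + 1) + Q. At u = -1: Q = 3·(-1) + 6 = 3. Coeff of u: P = 3
Result: 3/(u + 1) + 3/(u + 1)²


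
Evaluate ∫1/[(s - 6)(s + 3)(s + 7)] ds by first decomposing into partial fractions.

Cover-up: P = 1/117, Q = -1/36, R = 1/52. Decomposition: (1/117)/(s - 6) - (1/36)/(s + 3) + (1/52)/(s + 7). Integrate each term: (1/117) ln|(s - 6)| - (1/36) ln|(s + 3)| + (1/52) ln|(s + 7)| + C


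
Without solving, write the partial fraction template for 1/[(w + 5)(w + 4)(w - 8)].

Three distinct linear factors: A/(w + 5) + B/(w + 4) + C/(w - 8)


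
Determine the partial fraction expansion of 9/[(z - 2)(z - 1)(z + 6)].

Using cover-up method: α = 9/8, β = -9/7, γ = 9/56
Result: (9/8)/(z - 2) - (9/7)/(z - 1) + (9/56)/(z + 6)


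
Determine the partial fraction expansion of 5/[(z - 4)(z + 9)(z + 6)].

Using cover-up method: P = 1/26, Q = 5/39, R = -1/6
Result: (1/26)/(z - 4) + (5/39)/(z + 9) - (1/6)/(z + 6)


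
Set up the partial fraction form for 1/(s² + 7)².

Repeated quadratic factor: (As + B)/(s² + 7) + (Cs + D)/(s² + 7)²


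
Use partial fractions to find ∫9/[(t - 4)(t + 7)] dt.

Decompose: 9/[(t - 4)(t + 7)] = (9/11)/(t - 4) - (9/11)/(t + 7). Integrate each term: (9/11) ln|(t - 4)| - (9/11) ln|(t + 7)| + C


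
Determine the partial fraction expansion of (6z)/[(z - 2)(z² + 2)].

At z=2: α = (6·2 + 0)/(2² + 2) = 2. β = -α = -2, γ = 6 - 2·α = 2
Result: 2/(z - 2) - (2z - 2)/(z² + 2)


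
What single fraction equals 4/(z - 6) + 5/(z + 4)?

Common denominator (z - 6)(z + 4). Numerator: 4(z + 4) + 5(z - 6) = (4z + 16) + (5z - 30) = 9z - 14
Result: (9z - 14)/[(z - 6)(z + 4)]


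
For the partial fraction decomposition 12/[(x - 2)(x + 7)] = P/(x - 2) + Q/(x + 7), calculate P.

Cover-up at x = 2: P = 12/(2 + 7) = 12/9 = 4/3


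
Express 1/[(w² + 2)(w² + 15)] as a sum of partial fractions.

Coefficient matching gives P = R = 0, Q = 1/(15-2) = 1/13, S = -Q = -1/13
Result: (1/13)/(w² + 2) - (1/13)/(w² + 15)


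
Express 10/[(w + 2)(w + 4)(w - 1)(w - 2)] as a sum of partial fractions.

Using Heaviside cover-up: (5/12)/(w + 2) - (1/6)/(w + 4) - (2/3)/(w - 1) + (5/12)/(w - 2)


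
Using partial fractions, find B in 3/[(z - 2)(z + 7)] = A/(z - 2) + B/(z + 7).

Cover-up at z = -7: B = 3/(-7 - 2) = -3/9 = -1/3


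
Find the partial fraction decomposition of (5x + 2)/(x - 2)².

(5x + 2) = A(x - 2) + B. At x = 2: B = 5·2 + 2 = 12. Coeff of x: A = 5
Result: 5/(x - 2) + 12/(x - 2)²


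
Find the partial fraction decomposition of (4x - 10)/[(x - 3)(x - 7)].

At x=3: α = (4·3 - 10)/(3 - 7) = -1/2. At x=7: β = (4·7 - 10)/(7 - 3) = 9/2
Result: (-1/2)/(x - 3) + (9/2)/(x - 7)


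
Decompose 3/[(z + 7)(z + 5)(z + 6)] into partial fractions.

Using cover-up method: P = 3/2, Q = 3/2, R = -3
Result: (3/2)/(z + 7) + (3/2)/(z + 5) - 3/(z + 6)


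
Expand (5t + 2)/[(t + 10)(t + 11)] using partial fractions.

At t=-10: α = (5·(-10) + 2)/(-10 + 11) = -48. At t=-11: β = (5·(-11) + 2)/(-11 + 10) = 53
Result: -48/(t + 10) + 53/(t + 11)


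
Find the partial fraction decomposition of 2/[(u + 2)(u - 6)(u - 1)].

Using cover-up method: A = 1/12, B = 1/20, C = -2/15
Result: (1/12)/(u + 2) + (1/20)/(u - 6) - (2/15)/(u - 1)


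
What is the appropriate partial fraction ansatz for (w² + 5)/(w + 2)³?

Repeated linear factor (power 3): P/(w + 2) + Q/(w + 2)² + R/(w + 2)³


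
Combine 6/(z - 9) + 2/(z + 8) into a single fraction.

Common denominator (z - 9)(z + 8). Numerator: 6(z + 8) + 2(z - 9) = (6z + 48) + (2z - 18) = 8z + 30
Result: (8z + 30)/[(z - 9)(z + 8)]


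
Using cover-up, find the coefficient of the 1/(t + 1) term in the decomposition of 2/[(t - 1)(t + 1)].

Cover (t + 1), set t=-1: 2/((t - 1) at t=-1) = 2/(-2) = -1


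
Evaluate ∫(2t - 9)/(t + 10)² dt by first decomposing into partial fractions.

Decompose: α = 2, β = 2·(-10) - 9 = -29, so (2t - 9)/(t + 10)² = 2/(t + 10) - 29/(t + 10)². Integrate: ∫ α/(t + 10) dt = 2 ln|(t + 10)|; ∫ β/(t + 10)² dt = 29/(t + 10). Sum: 2 ln|(t + 10)| + 29/(t + 10) + C


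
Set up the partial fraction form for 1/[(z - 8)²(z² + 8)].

Repeated linear + quadratic: α/(z - 8) + β/(z - 8)² + (γz + δ)/(z² + 8)


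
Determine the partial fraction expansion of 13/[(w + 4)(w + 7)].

13/(w + 4)(w + 7) = A/(w + 4) + B/(w + 7). A = 13/(-4 + 7) = 13/3, B = 13/(-7 + 4) = -13/3
Result: (13/3)/(w + 4) - (13/3)/(w + 7)


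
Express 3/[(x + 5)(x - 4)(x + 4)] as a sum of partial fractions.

Using cover-up method: α = 1/3, β = 1/24, γ = -3/8
Result: (1/3)/(x + 5) + (1/24)/(x - 4) - (3/8)/(x + 4)


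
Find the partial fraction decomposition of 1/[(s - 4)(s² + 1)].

Cover-up at s = 4: A = 1/(4² + 1) = 1/17. Then B = -A = -1/17, C = -A·(0 + 4) = -4/17
Result: (1/17)/(s - 4) - ((1/17)s + 4/17)/(s² + 1)


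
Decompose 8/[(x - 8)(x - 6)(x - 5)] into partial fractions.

Using cover-up method: A = 4/3, B = -4, C = 8/3
Result: (4/3)/(x - 8) - 4/(x - 6) + (8/3)/(x - 5)


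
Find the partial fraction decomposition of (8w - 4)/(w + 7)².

(8w - 4) = P(w + 7) + Q. At w = -7: Q = 8·(-7) - 4 = -60. Coeff of w: P = 8
Result: 8/(w + 7) - 60/(w + 7)²


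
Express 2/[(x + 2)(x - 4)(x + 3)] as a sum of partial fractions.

Using cover-up method: P = -1/3, Q = 1/21, R = 2/7
Result: (-1/3)/(x + 2) + (1/21)/(x - 4) + (2/7)/(x + 3)


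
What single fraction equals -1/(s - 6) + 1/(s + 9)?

Common denominator (s - 6)(s + 9). Numerator: -1(s + 9) + 1(s - 6) = (-s - 9) + (s - 6) = -15
Result: (-15)/[(s - 6)(s + 9)]


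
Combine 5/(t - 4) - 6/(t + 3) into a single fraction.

Common denominator (t - 4)(t + 3). Numerator: 5(t + 3) - 6(t - 4) = (5t + 15) - (6t - 24) = -t + 39
Result: (-t + 39)/[(t - 4)(t + 3)]


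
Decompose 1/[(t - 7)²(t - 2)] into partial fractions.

Cover-up at t=2: R = 1/(2 - 7)² = 1/25. Cover-up at t=7: Q = 1/(7 - 2) = 1/5. Comparing t² coeff: P = -R = -1/25
Result: (-1/25)/(t - 7) + (1/5)/(t - 7)² + (1/25)/(t - 2)


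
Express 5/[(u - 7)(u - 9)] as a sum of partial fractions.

5/(u - 7)(u - 9) = α/(u - 7) + β/(u - 9). α = 5/(7 - 9) = -5/2, β = 5/(9 - 7) = 5/2
Result: (-5/2)/(u - 7) + (5/2)/(u - 9)


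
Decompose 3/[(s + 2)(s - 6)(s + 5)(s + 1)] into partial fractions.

Using Heaviside cover-up: (1/8)/(s + 2) + (3/616)/(s - 6) - (1/44)/(s + 5) - (3/28)/(s + 1)


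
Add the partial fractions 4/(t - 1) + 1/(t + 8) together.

Common denominator (t - 1)(t + 8). Numerator: 4(t + 8) + 1(t - 1) = (4t + 32) + (t - 1) = 5t + 31
Result: (5t + 31)/[(t - 1)(t + 8)]


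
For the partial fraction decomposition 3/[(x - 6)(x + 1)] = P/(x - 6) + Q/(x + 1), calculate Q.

Cover-up at x = -1: Q = 3/(-1 - 6) = -3/7


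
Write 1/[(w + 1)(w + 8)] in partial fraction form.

1/(w + 1)(w + 8) = A/(w + 1) + B/(w + 8). A = 1/(-1 + 8) = 1/7, B = 1/(-8 + 1) = -1/7
Result: (1/7)/(w + 1) - (1/7)/(w + 8)


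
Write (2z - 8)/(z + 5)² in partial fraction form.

(2z - 8) = α(z + 5) + β. At z = -5: β = 2·(-5) - 8 = -18. Coeff of z: α = 2
Result: 2/(z + 5) - 18/(z + 5)²


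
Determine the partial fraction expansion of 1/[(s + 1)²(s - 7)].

Cover-up at s=7: C = 1/(7 + 1)² = 1/64. Cover-up at s=-1: B = 1/(-1 - 7) = -1/8. Comparing s² coeff: A = -C = -1/64
Result: (-1/64)/(s + 1) - (1/8)/(s + 1)² + (1/64)/(s - 7)


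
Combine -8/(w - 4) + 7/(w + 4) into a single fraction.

Common denominator (w - 4)(w + 4). Numerator: -8(w + 4) + 7(w - 4) = (-8w - 32) + (7w - 28) = -w - 60
Result: (-w - 60)/[(w - 4)(w + 4)]


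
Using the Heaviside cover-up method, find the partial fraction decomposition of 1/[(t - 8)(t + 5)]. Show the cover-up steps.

Cover (t - 8): set t=8, get α = 1/(8 + 5) = 1/13. Cover (t + 5): set t=-5, get β = 1/(-5 - 8) = -1/13.
Result: (1/13)/(t - 8) - (1/13)/(t + 5)


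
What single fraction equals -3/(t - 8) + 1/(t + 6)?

Common denominator (t - 8)(t + 6). Numerator: -3(t + 6) + 1(t - 8) = (-3t - 18) + (t - 8) = -2t - 26
Result: (-2t - 26)/[(t - 8)(t + 6)]


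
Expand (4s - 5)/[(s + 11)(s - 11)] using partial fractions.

At s=-11: α = (4·(-11) - 5)/(-11 - 11) = 49/22. At s=11: β = (4·11 - 5)/(11 + 11) = 39/22
Result: (49/22)/(s + 11) + (39/22)/(s - 11)


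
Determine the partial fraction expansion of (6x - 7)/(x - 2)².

(6x - 7) = α(x - 2) + β. At x = 2: β = 6·2 - 7 = 5. Coeff of x: α = 6
Result: 6/(x - 2) + 5/(x - 2)²


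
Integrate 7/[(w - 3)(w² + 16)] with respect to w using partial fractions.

Cover-up at w=3: A = 7/(3²+16) = 7/25. Coeff matching: B = -7/25, C = -21/25. Decomposition: (7/25)/(w - 3) - ((7/25)w + 21/25)/(w² + 16). Integrate: linear → ln, quadratic → (1/2)ln + arctan: (7/25) ln|(w - 3)| - (7/50) ln(w² + 16) - (21/100) arctan(w/4) + C


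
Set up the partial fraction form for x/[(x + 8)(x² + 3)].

Linear + irreducible quadratic: P/(x + 8) + (Qx + R)/(x² + 3)


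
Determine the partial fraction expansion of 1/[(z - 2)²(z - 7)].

Cover-up at z=7: C = 1/(7 - 2)² = 1/25. Cover-up at z=2: B = 1/(2 - 7) = -1/5. Comparing z² coeff: A = -C = -1/25
Result: (-1/25)/(z - 2) - (1/5)/(z - 2)² + (1/25)/(z - 7)


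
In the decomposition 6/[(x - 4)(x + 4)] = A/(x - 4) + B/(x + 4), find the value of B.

Cover-up at x = -4: B = 6/(-4 - 4) = -6/8 = -3/4


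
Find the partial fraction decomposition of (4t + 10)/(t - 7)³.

(4t + 10) = P(t - 7)² + Q(t - 7) + R. At t = 7: R = 4·7 + 10 = 38. Coefficients: P = 0, Q = 4
Result: 4/(t - 7)² + 38/(t - 7)³


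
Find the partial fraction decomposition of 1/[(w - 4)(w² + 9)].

Cover-up at w = 4: P = 1/(4² + 9) = 1/25. Then Q = -P = -1/25, R = -P·(0 + 4) = -4/25
Result: (1/25)/(w - 4) - ((1/25)w + 4/25)/(w² + 9)


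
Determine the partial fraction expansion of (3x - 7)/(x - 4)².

(3x - 7) = P(x - 4) + Q. At x = 4: Q = 3·4 - 7 = 5. Coeff of x: P = 3
Result: 3/(x - 4) + 5/(x - 4)²


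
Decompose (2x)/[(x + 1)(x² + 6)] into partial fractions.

At x=-1: P = (2·(-1) + 0)/((-1)² + 6) = -2/7. Q = -P = 2/7, R = 2 - (-1)·P = 12/7
Result: (-2/7)/(x + 1) + ((2/7)x + 12/7)/(x² + 6)


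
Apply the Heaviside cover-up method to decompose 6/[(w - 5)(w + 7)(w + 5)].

Cover (w - 5), w=5: α = 6/[(5 + 7)(5 + 5)] = 1/20. Cover (w + 7), w=-7: β = 6/[(-7 - 5)(-7 + 5)] = 1/4. Cover (w + 5), w=-5: γ = 6/[(-5 - 5)(-5 + 7)] = -3/10.
Result: (1/20)/(w - 5) + (1/4)/(w + 7) - (3/10)/(w + 5)


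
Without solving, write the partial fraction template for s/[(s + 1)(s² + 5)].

Linear + irreducible quadratic: A/(s + 1) + (Bs + C)/(s² + 5)


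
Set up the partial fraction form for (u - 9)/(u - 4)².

Repeated linear factor: P/(u - 4) + Q/(u - 4)²


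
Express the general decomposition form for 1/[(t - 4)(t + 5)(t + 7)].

Three distinct linear factors: α/(t - 4) + β/(t + 5) + γ/(t + 7)


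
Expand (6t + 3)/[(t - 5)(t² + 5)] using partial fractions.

At t=5: P = (6·5 + 3)/(5² + 5) = 11/10. Q = -P = -11/10, R = 6 - 5·P = 1/2
Result: (11/10)/(t - 5) - ((11/10)t - 1/2)/(t² + 5)


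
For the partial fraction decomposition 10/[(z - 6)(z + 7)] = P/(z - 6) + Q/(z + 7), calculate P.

Cover-up at z = 6: P = 10/(6 + 7) = 10/13


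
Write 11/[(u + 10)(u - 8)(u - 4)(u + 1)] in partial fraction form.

Using Heaviside cover-up: (-11/2268)/(u + 10) + (11/648)/(u - 8) - (11/280)/(u - 4) + (11/405)/(u + 1)


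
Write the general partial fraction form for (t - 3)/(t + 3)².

Repeated linear factor: P/(t + 3) + Q/(t + 3)²


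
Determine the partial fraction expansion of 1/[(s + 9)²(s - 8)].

Cover-up at s=8: C = 1/(8 + 9)² = 1/289. Cover-up at s=-9: B = 1/(-9 - 8) = -1/17. Comparing s² coeff: A = -C = -1/289
Result: (-1/289)/(s + 9) - (1/17)/(s + 9)² + (1/289)/(s - 8)


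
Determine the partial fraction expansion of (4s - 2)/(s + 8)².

(4s - 2) = A(s + 8) + B. At s = -8: B = 4·(-8) - 2 = -34. Coeff of s: A = 4
Result: 4/(s + 8) - 34/(s + 8)²


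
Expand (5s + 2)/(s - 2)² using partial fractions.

(5s + 2) = A(s - 2) + B. At s = 2: B = 5·2 + 2 = 12. Coeff of s: A = 5
Result: 5/(s - 2) + 12/(s - 2)²


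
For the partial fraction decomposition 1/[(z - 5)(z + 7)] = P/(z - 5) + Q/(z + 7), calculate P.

Cover-up at z = 5: P = 1/(5 + 7) = 1/12


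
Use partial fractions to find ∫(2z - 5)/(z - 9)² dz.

Decompose: P = 2, Q = 2·9 - 5 = 13, so (2z - 5)/(z - 9)² = 2/(z - 9) + 13/(z - 9)². Integrate: ∫ P/(z - 9) dz = 2 ln|(z - 9)|; ∫ Q/(z - 9)² dz = -13/(z - 9). Sum: 2 ln|(z - 9)| - 13/(z - 9) + C
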